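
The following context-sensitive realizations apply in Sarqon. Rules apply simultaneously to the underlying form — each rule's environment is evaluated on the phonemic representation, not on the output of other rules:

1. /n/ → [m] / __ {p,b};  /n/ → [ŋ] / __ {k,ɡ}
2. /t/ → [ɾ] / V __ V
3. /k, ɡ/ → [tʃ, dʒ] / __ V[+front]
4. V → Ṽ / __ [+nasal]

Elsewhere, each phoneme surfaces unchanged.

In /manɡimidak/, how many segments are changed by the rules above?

Segments that undergo a rule: /a/ → [ã] (rule 4); /n/ → [ŋ] (rule 1); /ɡ/ → [dʒ] (rule 3); /i/ → [ĩ] (rule 4).
All other segments surface unchanged.

4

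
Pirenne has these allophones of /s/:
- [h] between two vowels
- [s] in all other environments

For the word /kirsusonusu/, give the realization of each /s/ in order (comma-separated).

Occurrence 1 (position 4): no conditioning environment matches → elsewhere allophone [s].
Occurrence 2 (position 6): between two vowels → [h].
Occurrence 3 (position 10): between two vowels → [h].

[s], [h], [h]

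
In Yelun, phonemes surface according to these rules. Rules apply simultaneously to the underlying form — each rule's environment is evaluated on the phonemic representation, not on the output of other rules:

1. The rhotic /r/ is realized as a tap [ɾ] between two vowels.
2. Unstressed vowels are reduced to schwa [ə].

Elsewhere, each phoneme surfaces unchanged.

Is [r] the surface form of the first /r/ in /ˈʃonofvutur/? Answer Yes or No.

/r/ (word-final): rule 1 targets it, but not between two vowels → unchanged [r].
The actual realization is [r], which matches [r].

Yes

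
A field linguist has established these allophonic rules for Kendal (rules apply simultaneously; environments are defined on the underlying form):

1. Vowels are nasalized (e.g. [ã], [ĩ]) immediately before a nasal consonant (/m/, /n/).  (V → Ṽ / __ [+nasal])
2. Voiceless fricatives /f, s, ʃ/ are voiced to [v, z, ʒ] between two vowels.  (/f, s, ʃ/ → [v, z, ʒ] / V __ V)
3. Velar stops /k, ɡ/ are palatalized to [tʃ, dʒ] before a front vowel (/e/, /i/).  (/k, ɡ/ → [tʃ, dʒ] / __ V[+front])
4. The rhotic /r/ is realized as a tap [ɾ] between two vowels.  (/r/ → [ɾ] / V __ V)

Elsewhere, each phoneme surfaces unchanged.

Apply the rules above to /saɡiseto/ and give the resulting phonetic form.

[sadʒizeto]

/s/ — word-initial; rule 2 does not apply here → [s].
/a/ — between /s/ and /ɡ/; rule 1 does not apply here → [a].
/ɡ/ — between /a/ and /i/, before a front vowel — surfaces as [dʒ] (rule 3).
/i/ (between /ɡ/ and /s/): rule 1 targets it, but not before a nasal consonant → unchanged [i].
/s/ meets the environment for rule 2 (between two vowels) → [z].
/e/ (between /s/ and /t/) fails the environment for rule 1, so it stays [e].
/t/ — not in any rule's target class → [t].
/o/ (word-final) fails the environment for rule 1, so it stays [o].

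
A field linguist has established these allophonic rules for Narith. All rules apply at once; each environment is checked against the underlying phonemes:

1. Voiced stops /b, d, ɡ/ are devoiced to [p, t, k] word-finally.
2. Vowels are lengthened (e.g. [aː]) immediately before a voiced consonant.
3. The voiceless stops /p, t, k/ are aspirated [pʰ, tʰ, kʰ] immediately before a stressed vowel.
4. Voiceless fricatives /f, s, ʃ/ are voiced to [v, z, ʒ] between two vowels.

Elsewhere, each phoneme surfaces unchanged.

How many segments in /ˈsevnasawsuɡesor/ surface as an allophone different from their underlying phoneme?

Segments that undergo a rule: /e/ → [eː] (rule 2); /s/ → [z] (rule 4); /a/ → [aː] (rule 2); /u/ → [uː] (rule 2); /s/ → [z] (rule 4); /o/ → [oː] (rule 2).
All other segments surface unchanged.

6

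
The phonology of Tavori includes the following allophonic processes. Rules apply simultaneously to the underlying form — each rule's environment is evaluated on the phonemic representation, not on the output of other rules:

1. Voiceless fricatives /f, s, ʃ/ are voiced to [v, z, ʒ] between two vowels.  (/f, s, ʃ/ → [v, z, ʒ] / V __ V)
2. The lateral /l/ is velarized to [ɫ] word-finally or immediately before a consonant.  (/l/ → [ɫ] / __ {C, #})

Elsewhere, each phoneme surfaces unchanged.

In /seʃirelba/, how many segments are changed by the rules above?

Segments that undergo a rule: /ʃ/ → [ʒ] (rule 1); /l/ → [ɫ] (rule 2).
All other segments surface unchanged.

2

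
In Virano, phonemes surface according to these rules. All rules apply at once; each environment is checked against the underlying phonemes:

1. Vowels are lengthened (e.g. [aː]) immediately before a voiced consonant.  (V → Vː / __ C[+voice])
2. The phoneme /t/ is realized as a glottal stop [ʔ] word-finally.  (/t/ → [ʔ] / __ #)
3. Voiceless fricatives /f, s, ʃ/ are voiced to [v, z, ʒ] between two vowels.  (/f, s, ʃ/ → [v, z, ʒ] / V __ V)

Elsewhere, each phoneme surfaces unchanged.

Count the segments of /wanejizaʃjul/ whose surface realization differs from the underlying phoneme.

Segments that undergo a rule: /a/ → [aː] (rule 1); /e/ → [eː] (rule 1); /i/ → [iː] (rule 1); /u/ → [uː] (rule 1).
All other segments surface unchanged.

4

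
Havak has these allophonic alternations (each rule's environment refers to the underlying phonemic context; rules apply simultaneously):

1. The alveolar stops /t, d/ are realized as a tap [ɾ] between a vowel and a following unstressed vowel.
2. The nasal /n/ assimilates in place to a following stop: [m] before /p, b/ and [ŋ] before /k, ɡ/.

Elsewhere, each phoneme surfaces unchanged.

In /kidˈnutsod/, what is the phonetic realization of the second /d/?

/d/ — word-final; rule 1 does not apply here → [d].

[d]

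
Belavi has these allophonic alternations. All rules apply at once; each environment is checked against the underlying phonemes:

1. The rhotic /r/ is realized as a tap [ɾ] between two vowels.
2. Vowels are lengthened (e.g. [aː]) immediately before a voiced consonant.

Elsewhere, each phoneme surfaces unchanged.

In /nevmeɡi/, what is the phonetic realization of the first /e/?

/e/ (between /n/ and /v/) occurs before a voiced consonant → [eː] by rule 2.

[eː]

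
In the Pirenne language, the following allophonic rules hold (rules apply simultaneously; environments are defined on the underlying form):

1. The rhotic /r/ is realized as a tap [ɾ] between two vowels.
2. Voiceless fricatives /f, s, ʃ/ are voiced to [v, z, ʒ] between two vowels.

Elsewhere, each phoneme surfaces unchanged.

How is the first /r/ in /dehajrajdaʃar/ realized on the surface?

/r/ (between /j/ and /a/) is in the target of rule 1 but the environment (between two vowels) is not met → [r].

[r]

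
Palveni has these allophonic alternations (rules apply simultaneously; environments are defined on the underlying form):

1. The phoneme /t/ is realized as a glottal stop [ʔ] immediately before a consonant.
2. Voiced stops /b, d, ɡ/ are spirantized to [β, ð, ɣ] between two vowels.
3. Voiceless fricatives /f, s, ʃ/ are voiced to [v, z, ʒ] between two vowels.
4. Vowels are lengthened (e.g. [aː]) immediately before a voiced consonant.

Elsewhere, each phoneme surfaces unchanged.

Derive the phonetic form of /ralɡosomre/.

/r/ — not in any rule's target class → [r].
/a/ — between /r/ and /l/, before a voiced consonant — surfaces as [aː] (rule 4).
/l/ stays [l].
/ɡ/ (between /l/ and /o/) is in the target of rule 2 but the environment (between two vowels) is not met → [ɡ].
/o/ — between /ɡ/ and /s/; rule 4 does not apply here → [o].
/s/ — between /o/ and /o/, between two vowels — surfaces as [z] (rule 3).
Rule 4 applies to /o/ (between /s/ and /m/: before a voiced consonant) → [oː].
/m/ — not in any rule's target class → [m].
/r/ (between /m/ and /e/) is unaffected → [r].
/e/ (word-final) fails the environment for rule 4, so it stays [e].

[raːlɡozoːmre]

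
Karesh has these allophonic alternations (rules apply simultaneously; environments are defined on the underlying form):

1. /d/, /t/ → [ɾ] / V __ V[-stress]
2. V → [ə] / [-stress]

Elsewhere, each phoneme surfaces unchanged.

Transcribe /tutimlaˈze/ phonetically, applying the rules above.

/t/ (word-initial): rule 1 targets it, but not between a vowel and a following unstressed vowel → unchanged [t].
/u/ (between /t/ and /t/) occurs in an unstressed syllable → [ə] by rule 2.
/t/ (between /u/ and /i/): between a vowel and a following unstressed vowel, so rule 1 applies → [ɾ].
/i/ (between /t/ and /m/) occurs in an unstressed syllable → [ə] by rule 2.
/m/ stays [m].
/l/ — not in any rule's target class → [l].
Rule 2 applies to /a/ (between /l/ and /z/: in an unstressed syllable) → [ə].
/z/ (between /a/ and /e/) is unaffected → [z].
/e/ (word-final) is in the target of rule 2 but the environment (in an unstressed syllable) is not met → [e].

[təɾəmləˈze]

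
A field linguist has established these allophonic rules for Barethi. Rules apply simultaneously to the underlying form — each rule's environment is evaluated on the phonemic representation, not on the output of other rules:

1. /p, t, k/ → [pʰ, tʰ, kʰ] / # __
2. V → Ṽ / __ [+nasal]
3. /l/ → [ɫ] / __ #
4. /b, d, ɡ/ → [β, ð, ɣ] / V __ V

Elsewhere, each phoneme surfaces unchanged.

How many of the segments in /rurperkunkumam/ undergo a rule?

3

Segments that undergo a rule: /u/ → [ũ] (rule 2); /u/ → [ũ] (rule 2); /a/ → [ã] (rule 2).
All other segments surface unchanged.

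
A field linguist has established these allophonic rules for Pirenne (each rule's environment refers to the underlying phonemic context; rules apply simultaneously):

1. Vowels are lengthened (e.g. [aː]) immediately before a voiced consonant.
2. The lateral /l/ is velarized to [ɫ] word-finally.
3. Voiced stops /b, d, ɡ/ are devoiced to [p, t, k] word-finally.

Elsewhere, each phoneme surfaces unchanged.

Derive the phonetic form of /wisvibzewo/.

[wisviːbzeːwo]

/w/ (word-initial) is unaffected → [w].
/i/ (between /w/ and /s/) fails the environment for rule 1, so it stays [i].
/s/ stays [s].
/v/ (between /s/ and /i/) is unaffected → [v].
/i/ — between /v/ and /b/, before a voiced consonant — surfaces as [iː] (rule 1).
/b/ — between /i/ and /z/; rule 3 does not apply here → [b].
/z/ stays [z].
/e/ (between /z/ and /w/) occurs before a voiced consonant → [eː] by rule 1.
/w/ stays [w].
/o/ (word-final) fails the environment for rule 1, so it stays [o].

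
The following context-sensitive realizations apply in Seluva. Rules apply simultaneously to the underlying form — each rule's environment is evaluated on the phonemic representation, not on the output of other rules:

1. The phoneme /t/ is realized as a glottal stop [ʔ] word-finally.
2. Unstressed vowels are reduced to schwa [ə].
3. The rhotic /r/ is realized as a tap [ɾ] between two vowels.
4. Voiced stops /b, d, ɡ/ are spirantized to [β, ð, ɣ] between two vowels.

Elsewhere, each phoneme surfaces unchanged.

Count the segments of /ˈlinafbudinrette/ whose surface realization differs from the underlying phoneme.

Segments that undergo a rule: /a/ → [ə] (rule 2); /u/ → [ə] (rule 2); /d/ → [ð] (rule 4); /i/ → [ə] (rule 2); /e/ → [ə] (rule 2); /e/ → [ə] (rule 2).
All other segments surface unchanged.

6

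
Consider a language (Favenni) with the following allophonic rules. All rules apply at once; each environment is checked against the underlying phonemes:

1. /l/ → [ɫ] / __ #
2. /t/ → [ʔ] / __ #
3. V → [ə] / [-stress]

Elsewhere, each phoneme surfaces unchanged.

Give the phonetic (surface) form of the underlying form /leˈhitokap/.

/l/ (word-initial) is in the target of rule 1 but the environment (word-finally) is not met → [l].
/e/ (between /l/ and /h/) occurs in an unstressed syllable → [ə] by rule 3.
/h/ (between /e/ and /i/): no rule targets it → [h].
/i/ — between /h/ and /t/; rule 3 does not apply here → [i].
/t/ (between /i/ and /o/) is in the target of rule 2 but the environment (word-finally) is not met → [t].
/o/ meets the environment for rule 3 (in an unstressed syllable) → [ə].
/k/ stays [k].
/a/ (between /k/ and /p/): in an unstressed syllable, so rule 3 applies → [ə].
/p/ — not in any rule's target class → [p].

[ləˈhitəkəp]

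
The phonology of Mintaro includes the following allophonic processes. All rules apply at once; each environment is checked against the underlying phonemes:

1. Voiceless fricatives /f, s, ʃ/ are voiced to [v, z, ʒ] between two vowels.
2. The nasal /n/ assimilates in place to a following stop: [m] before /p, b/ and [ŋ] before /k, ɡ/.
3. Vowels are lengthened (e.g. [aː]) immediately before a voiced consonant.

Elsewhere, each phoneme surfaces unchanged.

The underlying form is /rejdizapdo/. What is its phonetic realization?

/r/ stays [r].
/e/ (between /r/ and /j/) occurs before a voiced consonant → [eː] by rule 3.
/j/ stays [j].
/d/ (between /j/ and /i/) is unaffected → [d].
/i/ (between /d/ and /z/): before a voiced consonant, so rule 3 applies → [iː].
/z/ (between /i/ and /a/) is unaffected → [z].
/a/ (between /z/ and /p/): rule 3 targets it, but not before a voiced consonant → unchanged [a].
/p/ stays [p].
/d/ (between /p/ and /o/): no rule targets it → [d].
/o/ — word-final; rule 3 does not apply here → [o].

[reːjdiːzapdo]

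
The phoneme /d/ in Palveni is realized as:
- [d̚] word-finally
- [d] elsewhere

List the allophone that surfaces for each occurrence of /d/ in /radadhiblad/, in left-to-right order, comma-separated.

Occurrence 1 (position 3): no conditioning environment matches → elsewhere allophone [d].
Occurrence 2 (position 5): no conditioning environment matches → elsewhere allophone [d].
Occurrence 3 (position 11): word-finally → [d̚].

[d], [d], [d̚]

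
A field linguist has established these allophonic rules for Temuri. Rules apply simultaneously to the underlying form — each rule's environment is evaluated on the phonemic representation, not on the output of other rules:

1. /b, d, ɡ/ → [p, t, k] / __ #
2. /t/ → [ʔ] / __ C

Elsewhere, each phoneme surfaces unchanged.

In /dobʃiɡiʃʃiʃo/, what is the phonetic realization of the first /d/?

[d]

/d/ (word-initial) fails the environment for rule 1, so it stays [d].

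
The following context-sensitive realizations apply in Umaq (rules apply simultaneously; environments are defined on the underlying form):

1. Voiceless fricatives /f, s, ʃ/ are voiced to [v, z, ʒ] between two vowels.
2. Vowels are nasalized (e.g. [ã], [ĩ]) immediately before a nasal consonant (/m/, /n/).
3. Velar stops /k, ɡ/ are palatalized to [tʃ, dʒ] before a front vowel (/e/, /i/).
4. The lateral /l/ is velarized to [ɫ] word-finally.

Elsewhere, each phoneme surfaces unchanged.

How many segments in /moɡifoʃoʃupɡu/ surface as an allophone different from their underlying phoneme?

Segments that undergo a rule: /ɡ/ → [dʒ] (rule 3); /f/ → [v] (rule 1); /ʃ/ → [ʒ] (rule 1); /ʃ/ → [ʒ] (rule 1).
All other segments surface unchanged.

4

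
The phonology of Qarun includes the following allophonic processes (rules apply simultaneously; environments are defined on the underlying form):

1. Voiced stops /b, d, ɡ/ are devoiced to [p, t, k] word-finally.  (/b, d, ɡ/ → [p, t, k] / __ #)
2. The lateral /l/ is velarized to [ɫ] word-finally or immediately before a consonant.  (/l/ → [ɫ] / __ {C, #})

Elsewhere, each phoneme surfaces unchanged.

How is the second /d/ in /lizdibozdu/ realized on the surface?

/d/ — between /z/ and /u/; rule 1 does not apply here → [d].

[d]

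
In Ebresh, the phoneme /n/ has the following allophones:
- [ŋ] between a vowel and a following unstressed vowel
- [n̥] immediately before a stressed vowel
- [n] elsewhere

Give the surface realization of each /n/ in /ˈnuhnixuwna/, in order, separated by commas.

Occurrence 1 (position 1): immediately before a stressed vowel → [n̥].
Occurrence 2 (position 4): no conditioning environment matches → elsewhere allophone [n].
Occurrence 3 (position 9): no conditioning environment matches → elsewhere allophone [n].

[n̥], [n], [n]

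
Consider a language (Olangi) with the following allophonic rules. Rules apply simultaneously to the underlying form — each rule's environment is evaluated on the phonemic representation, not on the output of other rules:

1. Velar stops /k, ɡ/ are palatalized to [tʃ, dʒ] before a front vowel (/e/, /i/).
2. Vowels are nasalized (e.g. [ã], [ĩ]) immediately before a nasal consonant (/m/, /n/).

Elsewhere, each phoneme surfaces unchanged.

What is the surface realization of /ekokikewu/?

[ekotʃitʃewu]

/e/ — word-initial; rule 2 does not apply here → [e].
/k/ — between /e/ and /o/; rule 1 does not apply here → [k].
/o/ (between /k/ and /k/) fails the environment for rule 2, so it stays [o].
/k/ (between /o/ and /i/) occurs before a front vowel → [tʃ] by rule 1.
/i/ (between /k/ and /k/) fails the environment for rule 2, so it stays [i].
/k/ meets the environment for rule 1 (before a front vowel) → [tʃ].
/e/ (between /k/ and /w/) is in the target of rule 2 but the environment (before a nasal consonant) is not met → [e].
/w/ (between /e/ and /u/) is unaffected → [w].
/u/ (word-final) is in the target of rule 2 but the environment (before a nasal consonant) is not met → [u].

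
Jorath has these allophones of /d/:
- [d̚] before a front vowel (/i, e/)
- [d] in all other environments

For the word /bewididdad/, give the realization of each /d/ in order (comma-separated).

Occurrence 1 (position 5): before a front vowel (/i, e/) → [d̚].
Occurrence 2 (position 7): no conditioning environment matches → elsewhere allophone [d].
Occurrence 3 (position 8): no conditioning environment matches → elsewhere allophone [d].
Occurrence 4 (position 10): no conditioning environment matches → elsewhere allophone [d].

[d̚], [d], [d], [d]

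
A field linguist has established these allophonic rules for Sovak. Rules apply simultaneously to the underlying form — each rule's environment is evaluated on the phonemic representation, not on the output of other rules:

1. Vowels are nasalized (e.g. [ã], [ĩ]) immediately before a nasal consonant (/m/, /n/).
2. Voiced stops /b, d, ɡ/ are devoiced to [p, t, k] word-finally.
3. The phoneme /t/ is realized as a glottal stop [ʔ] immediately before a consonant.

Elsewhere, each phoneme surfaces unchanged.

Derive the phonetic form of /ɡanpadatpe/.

/ɡ/ — word-initial; rule 2 does not apply here → [ɡ].
/a/ (between /ɡ/ and /n/) occurs before a nasal consonant → [ã] by rule 1.
/n/ — not in any rule's target class → [n].
/p/ — not in any rule's target class → [p].
/a/ (between /p/ and /d/) fails the environment for rule 1, so it stays [a].
/d/ (between /a/ and /a/): rule 2 targets it, but not word-finally → unchanged [d].
/a/ (between /d/ and /t/) fails the environment for rule 1, so it stays [a].
/t/ (between /a/ and /p/) occurs immediately before a consonant → [ʔ] by rule 3.
/p/ (between /t/ and /e/): no rule targets it → [p].
/e/ (word-final) fails the environment for rule 1, so it stays [e].

[ɡãnpadaʔpe]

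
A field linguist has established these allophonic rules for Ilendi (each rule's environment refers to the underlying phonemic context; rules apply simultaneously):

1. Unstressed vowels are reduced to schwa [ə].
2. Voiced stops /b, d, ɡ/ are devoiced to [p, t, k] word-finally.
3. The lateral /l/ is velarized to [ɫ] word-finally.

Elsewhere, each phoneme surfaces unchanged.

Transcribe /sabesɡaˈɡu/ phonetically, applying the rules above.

/s/ stays [s].
/a/ (between /s/ and /b/) occurs in an unstressed syllable → [ə] by rule 1.
/b/ — between /a/ and /e/; rule 2 does not apply here → [b].
/e/ — between /b/ and /s/, in an unstressed syllable — surfaces as [ə] (rule 1).
/s/ (between /e/ and /ɡ/) is unaffected → [s].
/ɡ/ (between /s/ and /a/): rule 2 targets it, but not word-finally → unchanged [ɡ].
/a/ (between /ɡ/ and /ɡ/) occurs in an unstressed syllable → [ə] by rule 1.
/ɡ/ (between /a/ and /u/) fails the environment for rule 2, so it stays [ɡ].
/u/ (word-final): rule 1 targets it, but not in an unstressed syllable → unchanged [u].

[səbəsɡəˈɡu]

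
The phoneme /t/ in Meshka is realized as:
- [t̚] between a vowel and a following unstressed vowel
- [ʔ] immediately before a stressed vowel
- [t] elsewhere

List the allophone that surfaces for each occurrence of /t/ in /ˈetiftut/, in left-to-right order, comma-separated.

Occurrence 1 (position 2): between a vowel and a following unstressed vowel → [t̚].
Occurrence 2 (position 5): no conditioning environment matches → elsewhere allophone [t].
Occurrence 3 (position 7): no conditioning environment matches → elsewhere allophone [t].

[t̚], [t], [t]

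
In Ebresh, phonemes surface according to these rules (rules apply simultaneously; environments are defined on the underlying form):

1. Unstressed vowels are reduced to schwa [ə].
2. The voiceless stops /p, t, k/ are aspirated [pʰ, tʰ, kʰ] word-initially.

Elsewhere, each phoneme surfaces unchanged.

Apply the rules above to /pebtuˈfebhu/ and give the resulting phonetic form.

[pʰəbtəˈfebhə]

/p/ meets the environment for rule 2 (word-initially) → [pʰ].
/e/ — between /p/ and /b/, in an unstressed syllable — surfaces as [ə] (rule 1).
/b/ — not in any rule's target class → [b].
/t/ (between /b/ and /u/) fails the environment for rule 2, so it stays [t].
/u/ meets the environment for rule 1 (in an unstressed syllable) → [ə].
/f/ (between /u/ and /e/) is unaffected → [f].
/e/ (between /f/ and /b/) is in the target of rule 1 but the environment (in an unstressed syllable) is not met → [e].
/b/ — not in any rule's target class → [b].
/h/ (between /b/ and /u/): no rule targets it → [h].
Rule 1 applies to /u/ (word-final: in an unstressed syllable) → [ə].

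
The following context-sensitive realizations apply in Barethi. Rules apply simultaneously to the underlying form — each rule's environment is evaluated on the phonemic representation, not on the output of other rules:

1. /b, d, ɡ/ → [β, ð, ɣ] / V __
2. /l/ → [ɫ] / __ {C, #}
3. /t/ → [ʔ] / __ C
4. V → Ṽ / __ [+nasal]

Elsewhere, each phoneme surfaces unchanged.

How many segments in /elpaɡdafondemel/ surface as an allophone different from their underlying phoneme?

Segments that undergo a rule: /l/ → [ɫ] (rule 2); /ɡ/ → [ɣ] (rule 1); /o/ → [õ] (rule 4); /e/ → [ẽ] (rule 4); /l/ → [ɫ] (rule 2).
All other segments surface unchanged.

5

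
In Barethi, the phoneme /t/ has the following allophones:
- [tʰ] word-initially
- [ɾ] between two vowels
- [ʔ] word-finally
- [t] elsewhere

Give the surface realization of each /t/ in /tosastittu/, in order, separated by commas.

Occurrence 1 (position 1): word-initially → [tʰ].
Occurrence 2 (position 6): no conditioning environment matches → elsewhere allophone [t].
Occurrence 3 (position 8): no conditioning environment matches → elsewhere allophone [t].
Occurrence 4 (position 9): no conditioning environment matches → elsewhere allophone [t].

[tʰ], [t], [t], [t]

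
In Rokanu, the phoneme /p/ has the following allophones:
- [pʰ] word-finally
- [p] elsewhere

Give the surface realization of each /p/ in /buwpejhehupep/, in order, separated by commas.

Occurrence 1 (position 4): no conditioning environment matches → elsewhere allophone [p].
Occurrence 2 (position 11): no conditioning environment matches → elsewhere allophone [p].
Occurrence 3 (position 13): word-finally → [pʰ].

[p], [p], [pʰ]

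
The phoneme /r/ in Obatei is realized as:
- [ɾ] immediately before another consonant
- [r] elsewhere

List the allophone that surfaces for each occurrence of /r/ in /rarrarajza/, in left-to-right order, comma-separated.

[r], [ɾ], [r], [r]

Occurrence 1 (position 1): no conditioning environment matches → elsewhere allophone [r].
Occurrence 2 (position 3): immediately before another consonant → [ɾ].
Occurrence 3 (position 4): no conditioning environment matches → elsewhere allophone [r].
Occurrence 4 (position 6): no conditioning environment matches → elsewhere allophone [r].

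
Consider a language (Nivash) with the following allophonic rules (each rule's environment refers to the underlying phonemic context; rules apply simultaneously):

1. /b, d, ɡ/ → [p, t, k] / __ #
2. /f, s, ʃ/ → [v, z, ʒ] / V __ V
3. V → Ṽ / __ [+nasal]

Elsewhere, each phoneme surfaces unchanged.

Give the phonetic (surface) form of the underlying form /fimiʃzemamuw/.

/f/ (word-initial): rule 2 targets it, but not between two vowels → unchanged [f].
/i/ (between /f/ and /m/): before a nasal consonant, so rule 3 applies → [ĩ].
/m/ (between /i/ and /i/) is unaffected → [m].
/i/ (between /m/ and /ʃ/): rule 3 targets it, but not before a nasal consonant → unchanged [i].
/ʃ/ (between /i/ and /z/) is in the target of rule 2 but the environment (between two vowels) is not met → [ʃ].
/z/ stays [z].
/e/ meets the environment for rule 3 (before a nasal consonant) → [ẽ].
/m/ (between /e/ and /a/) is unaffected → [m].
/a/ — between /m/ and /m/, before a nasal consonant — surfaces as [ã] (rule 3).
/m/ (between /a/ and /u/): no rule targets it → [m].
/u/ (between /m/ and /w/): rule 3 targets it, but not before a nasal consonant → unchanged [u].
/w/ (word-final): no rule targets it → [w].

[fĩmiʃzẽmãmuw]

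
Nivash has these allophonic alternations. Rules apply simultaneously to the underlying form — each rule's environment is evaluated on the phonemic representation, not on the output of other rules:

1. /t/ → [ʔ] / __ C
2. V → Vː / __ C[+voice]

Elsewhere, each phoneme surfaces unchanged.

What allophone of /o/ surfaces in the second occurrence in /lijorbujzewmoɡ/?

/o/ (between /m/ and /ɡ/): before a voiced consonant, so rule 2 applies → [oː].

[oː]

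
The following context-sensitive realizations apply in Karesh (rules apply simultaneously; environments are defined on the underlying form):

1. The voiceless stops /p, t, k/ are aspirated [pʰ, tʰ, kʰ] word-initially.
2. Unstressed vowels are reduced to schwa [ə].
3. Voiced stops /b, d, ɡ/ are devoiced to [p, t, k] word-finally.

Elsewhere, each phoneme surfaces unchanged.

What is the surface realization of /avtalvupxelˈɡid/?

Rule 2 applies to /a/ (word-initial: in an unstressed syllable) → [ə].
/v/ (between /a/ and /t/): no rule targets it → [v].
/t/ (between /v/ and /a/) fails the environment for rule 1, so it stays [t].
/a/ (between /t/ and /l/) occurs in an unstressed syllable → [ə] by rule 2.
/l/ (between /a/ and /v/): no rule targets it → [l].
/v/ stays [v].
/u/ — between /v/ and /p/, in an unstressed syllable — surfaces as [ə] (rule 2).
/p/ (between /u/ and /x/) fails the environment for rule 1, so it stays [p].
/x/ stays [x].
/e/ (between /x/ and /l/): in an unstressed syllable, so rule 2 applies → [ə].
/l/ (between /e/ and /ɡ/) is unaffected → [l].
/ɡ/ (between /l/ and /i/) fails the environment for rule 3, so it stays [ɡ].
/i/ (between /ɡ/ and /d/): rule 2 targets it, but not in an unstressed syllable → unchanged [i].
Rule 3 applies to /d/ (word-final: word-finally) → [t].

[əvtəlvəpxəlˈɡit]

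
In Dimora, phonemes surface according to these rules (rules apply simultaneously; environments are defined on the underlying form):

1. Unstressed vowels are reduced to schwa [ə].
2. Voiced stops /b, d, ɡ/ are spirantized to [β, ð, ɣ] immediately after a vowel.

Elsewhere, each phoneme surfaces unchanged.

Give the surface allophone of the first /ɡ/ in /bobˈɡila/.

[ɡ]

/ɡ/ (between /b/ and /i/): rule 2 targets it, but not immediately after a vowel → unchanged [ɡ].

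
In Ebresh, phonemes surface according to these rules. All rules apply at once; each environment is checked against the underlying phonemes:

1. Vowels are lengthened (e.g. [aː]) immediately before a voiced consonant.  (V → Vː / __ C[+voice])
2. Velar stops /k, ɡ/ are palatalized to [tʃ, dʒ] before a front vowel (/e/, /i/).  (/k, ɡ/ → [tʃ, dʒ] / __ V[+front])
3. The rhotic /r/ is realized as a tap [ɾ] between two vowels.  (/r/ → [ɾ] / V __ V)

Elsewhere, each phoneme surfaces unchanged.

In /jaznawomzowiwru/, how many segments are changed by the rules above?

Segments that undergo a rule: /a/ → [aː] (rule 1); /a/ → [aː] (rule 1); /o/ → [oː] (rule 1); /o/ → [oː] (rule 1); /i/ → [iː] (rule 1).
All other segments surface unchanged.

5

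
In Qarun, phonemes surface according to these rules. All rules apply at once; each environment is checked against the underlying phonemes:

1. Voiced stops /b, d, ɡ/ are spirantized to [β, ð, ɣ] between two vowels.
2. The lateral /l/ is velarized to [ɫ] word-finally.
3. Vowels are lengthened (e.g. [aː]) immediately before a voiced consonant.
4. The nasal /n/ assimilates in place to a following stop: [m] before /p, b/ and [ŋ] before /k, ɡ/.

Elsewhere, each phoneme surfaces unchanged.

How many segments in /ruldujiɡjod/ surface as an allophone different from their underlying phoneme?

Segments that undergo a rule: /u/ → [uː] (rule 3); /u/ → [uː] (rule 3); /i/ → [iː] (rule 3); /o/ → [oː] (rule 3).
All other segments surface unchanged.

4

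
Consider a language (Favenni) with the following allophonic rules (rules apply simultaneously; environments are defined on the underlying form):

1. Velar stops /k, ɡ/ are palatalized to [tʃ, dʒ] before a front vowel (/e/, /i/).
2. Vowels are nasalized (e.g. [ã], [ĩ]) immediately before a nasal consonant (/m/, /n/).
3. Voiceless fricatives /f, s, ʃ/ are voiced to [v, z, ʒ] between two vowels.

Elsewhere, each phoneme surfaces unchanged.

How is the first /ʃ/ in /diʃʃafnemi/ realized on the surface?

/ʃ/ (between /i/ and /ʃ/): rule 3 targets it, but not between two vowels → unchanged [ʃ].

[ʃ]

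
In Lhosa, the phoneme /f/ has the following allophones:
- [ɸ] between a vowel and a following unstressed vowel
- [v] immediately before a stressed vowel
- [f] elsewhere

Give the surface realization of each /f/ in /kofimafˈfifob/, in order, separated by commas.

[ɸ], [f], [v], [ɸ]

Occurrence 1 (position 3): between a vowel and a following unstressed vowel → [ɸ].
Occurrence 2 (position 7): no conditioning environment matches → elsewhere allophone [f].
Occurrence 3 (position 8): immediately before a stressed vowel → [v].
Occurrence 4 (position 10): between a vowel and a following unstressed vowel → [ɸ].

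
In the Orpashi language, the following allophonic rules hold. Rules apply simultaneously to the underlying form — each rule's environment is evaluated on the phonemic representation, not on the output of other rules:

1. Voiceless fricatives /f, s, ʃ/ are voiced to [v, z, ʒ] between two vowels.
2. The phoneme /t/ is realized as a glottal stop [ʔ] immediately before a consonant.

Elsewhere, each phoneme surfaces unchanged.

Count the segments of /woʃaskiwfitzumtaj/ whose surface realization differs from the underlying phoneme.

Segments that undergo a rule: /ʃ/ → [ʒ] (rule 1); /t/ → [ʔ] (rule 2).
All other segments surface unchanged.

2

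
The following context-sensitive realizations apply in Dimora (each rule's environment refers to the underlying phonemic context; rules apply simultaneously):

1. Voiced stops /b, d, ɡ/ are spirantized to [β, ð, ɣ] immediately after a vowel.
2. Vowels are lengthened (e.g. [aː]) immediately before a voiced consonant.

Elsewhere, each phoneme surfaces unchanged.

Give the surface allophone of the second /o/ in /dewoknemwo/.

/o/ — word-final; rule 2 does not apply here → [o].

[o]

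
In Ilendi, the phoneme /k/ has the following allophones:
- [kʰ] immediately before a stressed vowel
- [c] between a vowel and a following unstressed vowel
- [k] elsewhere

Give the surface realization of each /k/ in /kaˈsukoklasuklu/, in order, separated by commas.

[k], [c], [k], [k]

Occurrence 1 (position 1): no conditioning environment matches → elsewhere allophone [k].
Occurrence 2 (position 5): between a vowel and a following unstressed vowel → [c].
Occurrence 3 (position 7): no conditioning environment matches → elsewhere allophone [k].
Occurrence 4 (position 12): no conditioning environment matches → elsewhere allophone [k].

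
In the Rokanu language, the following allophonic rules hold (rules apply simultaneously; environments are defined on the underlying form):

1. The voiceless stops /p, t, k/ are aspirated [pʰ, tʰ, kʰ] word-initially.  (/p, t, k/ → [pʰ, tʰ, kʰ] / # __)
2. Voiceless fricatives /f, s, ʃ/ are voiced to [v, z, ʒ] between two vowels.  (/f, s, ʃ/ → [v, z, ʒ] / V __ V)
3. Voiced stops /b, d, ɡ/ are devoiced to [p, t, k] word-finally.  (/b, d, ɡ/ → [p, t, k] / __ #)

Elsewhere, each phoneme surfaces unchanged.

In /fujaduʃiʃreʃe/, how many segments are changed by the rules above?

Segments that undergo a rule: /ʃ/ → [ʒ] (rule 2); /ʃ/ → [ʒ] (rule 2).
All other segments surface unchanged.

2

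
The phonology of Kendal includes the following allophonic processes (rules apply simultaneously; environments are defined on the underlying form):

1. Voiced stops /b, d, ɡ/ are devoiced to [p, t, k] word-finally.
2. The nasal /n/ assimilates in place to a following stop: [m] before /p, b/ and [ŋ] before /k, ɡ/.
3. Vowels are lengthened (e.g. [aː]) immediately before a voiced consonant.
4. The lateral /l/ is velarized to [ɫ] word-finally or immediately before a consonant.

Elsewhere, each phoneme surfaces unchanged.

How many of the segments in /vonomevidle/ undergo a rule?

4

Segments that undergo a rule: /o/ → [oː] (rule 3); /o/ → [oː] (rule 3); /e/ → [eː] (rule 3); /i/ → [iː] (rule 3).
All other segments surface unchanged.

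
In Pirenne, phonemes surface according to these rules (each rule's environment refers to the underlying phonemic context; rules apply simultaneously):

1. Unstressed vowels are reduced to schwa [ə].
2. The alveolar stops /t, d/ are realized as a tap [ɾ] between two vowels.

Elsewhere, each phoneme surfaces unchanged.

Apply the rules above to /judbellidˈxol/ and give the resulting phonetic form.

[jədbəllədˈxol]

/j/ (word-initial): no rule targets it → [j].
Rule 1 applies to /u/ (between /j/ and /d/: in an unstressed syllable) → [ə].
/d/ — between /u/ and /b/; rule 2 does not apply here → [d].
/b/ — not in any rule's target class → [b].
Rule 1 applies to /e/ (between /b/ and /l/: in an unstressed syllable) → [ə].
/l/ (between /e/ and /l/) is unaffected → [l].
/l/ (between /l/ and /i/): no rule targets it → [l].
Rule 1 applies to /i/ (between /l/ and /d/: in an unstressed syllable) → [ə].
/d/ (between /i/ and /x/) is in the target of rule 2 but the environment (between two vowels) is not met → [d].
/x/ (between /d/ and /o/): no rule targets it → [x].
/o/ (between /x/ and /l/) is in the target of rule 1 but the environment (in an unstressed syllable) is not met → [o].
/l/ — not in any rule's target class → [l].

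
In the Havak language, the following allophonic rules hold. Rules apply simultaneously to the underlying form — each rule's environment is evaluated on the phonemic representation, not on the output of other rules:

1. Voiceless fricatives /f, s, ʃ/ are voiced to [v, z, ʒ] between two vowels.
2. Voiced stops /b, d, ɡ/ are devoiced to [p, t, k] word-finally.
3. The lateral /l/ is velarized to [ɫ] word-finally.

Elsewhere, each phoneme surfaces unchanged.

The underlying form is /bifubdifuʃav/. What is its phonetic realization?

/b/ (word-initial): rule 2 targets it, but not word-finally → unchanged [b].
/i/ stays [i].
Rule 1 applies to /f/ (between /i/ and /u/: between two vowels) → [v].
/u/ — not in any rule's target class → [u].
/b/ (between /u/ and /d/) fails the environment for rule 2, so it stays [b].
/d/ (between /b/ and /i/) fails the environment for rule 2, so it stays [d].
/i/ stays [i].
/f/ (between /i/ and /u/) occurs between two vowels → [v] by rule 1.
/u/ (between /f/ and /ʃ/): no rule targets it → [u].
/ʃ/ (between /u/ and /a/) occurs between two vowels → [ʒ] by rule 1.
/a/ — not in any rule's target class → [a].
/v/ (word-final) is unaffected → [v].

[bivubdivuʒav]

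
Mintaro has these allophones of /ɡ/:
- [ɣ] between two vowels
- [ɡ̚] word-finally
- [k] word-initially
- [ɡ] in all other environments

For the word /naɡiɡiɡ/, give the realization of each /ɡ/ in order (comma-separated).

[ɣ], [ɣ], [ɡ̚]

Occurrence 1 (position 3): between two vowels → [ɣ].
Occurrence 2 (position 5): between two vowels → [ɣ].
Occurrence 3 (position 7): word-finally → [ɡ̚].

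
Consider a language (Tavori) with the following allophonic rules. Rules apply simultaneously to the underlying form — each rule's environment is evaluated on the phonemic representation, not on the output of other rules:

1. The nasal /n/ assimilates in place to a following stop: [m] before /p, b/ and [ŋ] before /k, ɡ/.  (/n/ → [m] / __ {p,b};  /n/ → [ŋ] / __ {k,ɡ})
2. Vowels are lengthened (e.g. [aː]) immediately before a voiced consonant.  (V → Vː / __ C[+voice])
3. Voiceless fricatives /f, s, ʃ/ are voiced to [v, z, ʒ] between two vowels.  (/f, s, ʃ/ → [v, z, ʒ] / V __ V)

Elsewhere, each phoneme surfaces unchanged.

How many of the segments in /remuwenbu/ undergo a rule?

Segments that undergo a rule: /e/ → [eː] (rule 2); /u/ → [uː] (rule 2); /e/ → [eː] (rule 2); /n/ → [m] (rule 1).
All other segments surface unchanged.

4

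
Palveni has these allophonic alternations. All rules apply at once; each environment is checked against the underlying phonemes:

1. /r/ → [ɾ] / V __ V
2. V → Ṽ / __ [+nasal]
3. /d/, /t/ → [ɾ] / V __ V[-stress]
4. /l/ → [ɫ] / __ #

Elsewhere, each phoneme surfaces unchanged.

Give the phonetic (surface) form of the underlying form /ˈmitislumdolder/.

/i/ — between /m/ and /t/; rule 2 does not apply here → [i].
/t/ (between /i/ and /i/): between a vowel and a following unstressed vowel, so rule 3 applies → [ɾ].
/i/ (between /t/ and /s/) is in the target of rule 2 but the environment (before a nasal consonant) is not met → [i].
/l/ — between /s/ and /u/; rule 4 does not apply here → [l].
Rule 2 applies to /u/ (between /l/ and /m/: before a nasal consonant) → [ũ].
/d/ — between /m/ and /o/; rule 3 does not apply here → [d].
/o/ — between /d/ and /l/; rule 2 does not apply here → [o].
/l/ (between /o/ and /d/): rule 4 targets it, but not word-finally → unchanged [l].
/d/ (between /l/ and /e/) fails the environment for rule 3, so it stays [d].
/e/ (between /d/ and /r/) fails the environment for rule 2, so it stays [e].
/r/ — word-final; rule 1 does not apply here → [r].

[ˈmiɾislũmdolder]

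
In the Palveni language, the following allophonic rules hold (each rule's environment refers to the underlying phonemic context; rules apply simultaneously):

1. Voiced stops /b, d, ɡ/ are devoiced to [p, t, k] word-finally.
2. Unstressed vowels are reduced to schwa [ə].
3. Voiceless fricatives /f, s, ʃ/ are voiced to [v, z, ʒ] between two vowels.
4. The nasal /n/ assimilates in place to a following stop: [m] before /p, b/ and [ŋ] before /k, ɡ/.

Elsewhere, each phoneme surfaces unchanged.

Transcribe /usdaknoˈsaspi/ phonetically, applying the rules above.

Rule 2 applies to /u/ (word-initial: in an unstressed syllable) → [ə].
/s/ — between /u/ and /d/; rule 3 does not apply here → [s].
/d/ (between /s/ and /a/) fails the environment for rule 1, so it stays [d].
Rule 2 applies to /a/ (between /d/ and /k/: in an unstressed syllable) → [ə].
/k/ (between /a/ and /n/): no rule targets it → [k].
/n/ (between /k/ and /o/) is in the target of rule 4 but the environment (before a labial or velar stop) is not met → [n].
/o/ (between /n/ and /s/) occurs in an unstressed syllable → [ə] by rule 2.
/s/ (between /o/ and /a/) occurs between two vowels → [z] by rule 3.
/a/ (between /s/ and /s/) is in the target of rule 2 but the environment (in an unstressed syllable) is not met → [a].
/s/ (between /a/ and /p/) is in the target of rule 3 but the environment (between two vowels) is not met → [s].
/p/ (between /s/ and /i/): no rule targets it → [p].
/i/ meets the environment for rule 2 (in an unstressed syllable) → [ə].

[əsdəknəˈzaspə]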